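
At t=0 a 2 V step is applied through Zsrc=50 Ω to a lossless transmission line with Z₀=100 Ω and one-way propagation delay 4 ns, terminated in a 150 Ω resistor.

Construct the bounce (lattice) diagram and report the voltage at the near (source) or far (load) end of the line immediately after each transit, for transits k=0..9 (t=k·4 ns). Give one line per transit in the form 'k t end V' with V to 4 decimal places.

Γ_L=0.200000, Γ_S=-0.333333; launch V₁=2·100/150=1.333333
k=0 src: V=1.3333
k=1 load: inc=1.333333, refl=1.333333·0.200000=0.2667; V=0.000000+1.333333+0.266667=1.6000
k=2 src: inc=0.266667, refl=0.266667·-0.333333=-0.0889; V=1.333333+0.266667+-0.088889=1.5111
k=3 load: inc=-0.088889, refl=-0.088889·0.200000=-0.0178; V=1.600000+-0.088889+-0.017778=1.4933
k=4 src: inc=-0.017778, refl=-0.017778·-0.333333=0.0059; V=1.511111+-0.017778+0.005926=1.4993
k=5 load: inc=0.005926, refl=0.005926·0.200000=0.0012; V=1.493333+0.005926+0.001185=1.5004
k=6 src: inc=0.001185, refl=0.001185·-0.333333=-0.0004; V=1.499259+0.001185+-0.000395=1.5000
k=7 load: inc=-0.000395, refl=-0.000395·0.200000=-0.0001; V=1.500444+-0.000395+-0.000079=1.5000
k=8 src: inc=-0.000079, refl=-0.000079·-0.333333=0.0000; V=1.500049+-0.000079+0.000026=1.5000
k=9 load: inc=0.000026, refl=0.000026·0.200000=0.0000; V=1.499970+0.000026+0.000005=1.5000

0 0 source 1.3333
1 4 load 1.6000
2 8 source 1.5111
3 12 load 1.4933
4 16 source 1.4993
5 20 load 1.5004
6 24 source 1.5000
7 28 load 1.5000
8 32 source 1.5000
9 36 load 1.5000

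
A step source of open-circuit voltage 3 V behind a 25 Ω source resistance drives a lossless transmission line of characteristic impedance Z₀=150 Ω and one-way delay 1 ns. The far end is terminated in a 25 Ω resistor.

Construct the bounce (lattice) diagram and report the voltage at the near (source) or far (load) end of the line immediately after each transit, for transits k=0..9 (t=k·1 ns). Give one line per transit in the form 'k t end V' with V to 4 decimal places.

Γ_L=-0.714286, Γ_S=-0.714286; launch V₁=3·150/175=2.571429
k=0 src: V=2.5714
k=1 load: inc=2.571429, refl=2.571429·-0.714286=-1.8367; V=0.000000+2.571429+-1.836735=0.7347
k=2 src: inc=-1.836735, refl=-1.836735·-0.714286=1.3120; V=2.571429+-1.836735+1.311953=2.0466
k=3 load: inc=1.311953, refl=1.311953·-0.714286=-0.9371; V=0.734694+1.311953+-0.937110=1.1095
k=4 src: inc=-0.937110, refl=-0.937110·-0.714286=0.6694; V=2.046647+-0.937110+0.669364=1.7789
k=5 load: inc=0.669364, refl=0.669364·-0.714286=-0.4781; V=1.109538+0.669364+-0.478117=1.3008
k=6 src: inc=-0.478117, refl=-0.478117·-0.714286=0.3415; V=1.778902+-0.478117+0.341512=1.6423
k=7 load: inc=0.341512, refl=0.341512·-0.714286=-0.2439; V=1.300785+0.341512+-0.243937=1.3984
k=8 src: inc=-0.243937, refl=-0.243937·-0.714286=0.1742; V=1.642297+-0.243937+0.174241=1.5726
k=9 load: inc=0.174241, refl=0.174241·-0.714286=-0.1245; V=1.398359+0.174241+-0.124458=1.4481

0 0 source 2.5714
1 1 load 0.7347
2 2 source 2.0466
3 3 load 1.1095
4 4 source 1.7789
5 5 load 1.3008
6 6 source 1.6423
7 7 load 1.3984
8 8 source 1.5726
9 9 load 1.4481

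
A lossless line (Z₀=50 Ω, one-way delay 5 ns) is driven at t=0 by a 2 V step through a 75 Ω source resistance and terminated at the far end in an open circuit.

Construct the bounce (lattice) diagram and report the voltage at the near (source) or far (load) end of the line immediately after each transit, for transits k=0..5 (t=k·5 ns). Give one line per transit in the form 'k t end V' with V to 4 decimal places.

Γ_L=1.000000, Γ_S=0.200000; launch V₁=2·50/125=0.800000
k=0 src: V=0.8000
k=1 load: inc=0.800000, refl=0.800000·1.000000=0.8000; V=0.000000+0.800000+0.800000=1.6000
k=2 src: inc=0.800000, refl=0.800000·0.200000=0.1600; V=0.800000+0.800000+0.160000=1.7600
k=3 load: inc=0.160000, refl=0.160000·1.000000=0.1600; V=1.600000+0.160000+0.160000=1.9200
k=4 src: inc=0.160000, refl=0.160000·0.200000=0.0320; V=1.760000+0.160000+0.032000=1.9520
k=5 load: inc=0.032000, refl=0.032000·1.000000=0.0320; V=1.920000+0.032000+0.032000=1.9840

0 0 source 0.8000
1 5 load 1.6000
2 10 source 1.7600
3 15 load 1.9200
4 20 source 1.9520
5 25 load 1.9840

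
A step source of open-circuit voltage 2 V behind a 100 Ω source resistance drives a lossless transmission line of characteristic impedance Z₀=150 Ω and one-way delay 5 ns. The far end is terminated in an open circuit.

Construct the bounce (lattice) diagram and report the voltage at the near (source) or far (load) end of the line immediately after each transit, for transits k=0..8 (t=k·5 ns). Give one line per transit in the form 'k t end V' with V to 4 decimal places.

0 0 source 1.2000
1 5 load 2.4000
2 10 source 2.1600
3 15 load 1.9200
4 20 source 1.9680
5 25 load 2.0160
6 30 source 2.0064
7 35 load 1.9968
8 40 source 1.9987

Γ_L=1.000000, Γ_S=-0.200000; launch V₁=2·150/250=1.200000
k=0 src: V=1.2000
k=1 load: inc=1.200000, refl=1.200000·1.000000=1.2000; V=0.000000+1.200000+1.200000=2.4000
k=2 src: inc=1.200000, refl=1.200000·-0.200000=-0.2400; V=1.200000+1.200000+-0.240000=2.1600
k=3 load: inc=-0.240000, refl=-0.240000·1.000000=-0.2400; V=2.400000+-0.240000+-0.240000=1.9200
k=4 src: inc=-0.240000, refl=-0.240000·-0.200000=0.0480; V=2.160000+-0.240000+0.048000=1.9680
k=5 load: inc=0.048000, refl=0.048000·1.000000=0.0480; V=1.920000+0.048000+0.048000=2.0160
k=6 src: inc=0.048000, refl=0.048000·-0.200000=-0.0096; V=1.968000+0.048000+-0.009600=2.0064
k=7 load: inc=-0.009600, refl=-0.009600·1.000000=-0.0096; V=2.016000+-0.009600+-0.009600=1.9968
k=8 src: inc=-0.009600, refl=-0.009600·-0.200000=0.0019; V=2.006400+-0.009600+0.001920=1.9987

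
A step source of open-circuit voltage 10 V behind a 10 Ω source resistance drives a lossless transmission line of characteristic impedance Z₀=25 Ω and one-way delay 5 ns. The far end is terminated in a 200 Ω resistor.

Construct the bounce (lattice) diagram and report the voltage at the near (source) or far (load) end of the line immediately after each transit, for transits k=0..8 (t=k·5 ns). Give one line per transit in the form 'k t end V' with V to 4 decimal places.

Γ_L=0.777778, Γ_S=-0.428571; launch V₁=10·25/35=7.142857
k=0 src: V=7.1429
k=1 load: inc=7.142857, refl=7.142857·0.777778=5.5556; V=0.000000+7.142857+5.555556=12.6984
k=2 src: inc=5.555556, refl=5.555556·-0.428571=-2.3810; V=7.142857+5.555556+-2.380952=10.3175
k=3 load: inc=-2.380952, refl=-2.380952·0.777778=-1.8519; V=12.698413+-2.380952+-1.851852=8.4656
k=4 src: inc=-1.851852, refl=-1.851852·-0.428571=0.7937; V=10.317460+-1.851852+0.793651=9.2593
k=5 load: inc=0.793651, refl=0.793651·0.777778=0.6173; V=8.465608+0.793651+0.617284=9.8765
k=6 src: inc=0.617284, refl=0.617284·-0.428571=-0.2646; V=9.259259+0.617284+-0.264550=9.6120
k=7 load: inc=-0.264550, refl=-0.264550·0.777778=-0.2058; V=9.876543+-0.264550+-0.205761=9.4062
k=8 src: inc=-0.205761, refl=-0.205761·-0.428571=0.0882; V=9.611993+-0.205761+0.088183=9.4944

0 0 source 7.1429
1 5 load 12.6984
2 10 source 10.3175
3 15 load 8.4656
4 20 source 9.2593
5 25 load 9.8765
6 30 source 9.6120
7 35 load 9.4062
8 40 source 9.4944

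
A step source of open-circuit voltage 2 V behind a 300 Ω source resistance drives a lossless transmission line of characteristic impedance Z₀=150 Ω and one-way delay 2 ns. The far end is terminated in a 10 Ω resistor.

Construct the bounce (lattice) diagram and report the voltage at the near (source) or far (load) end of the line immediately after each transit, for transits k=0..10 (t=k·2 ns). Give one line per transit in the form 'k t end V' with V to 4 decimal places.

0 0 source 0.6667
1 2 load 0.0833
2 4 source -0.1111
3 6 load 0.0590
4 8 source 0.1157
5 10 load 0.0661
6 12 source 0.0496
7 14 load 0.0640
8 16 source 0.0689
9 18 load 0.0647
10 20 source 0.0632

Γ_L=-0.875000, Γ_S=0.333333; launch V₁=2·150/450=0.666667
k=0 src: V=0.6667
k=1 load: inc=0.666667, refl=0.666667·-0.875000=-0.5833; V=0.000000+0.666667+-0.583333=0.0833
k=2 src: inc=-0.583333, refl=-0.583333·0.333333=-0.1944; V=0.666667+-0.583333+-0.194444=-0.1111
k=3 load: inc=-0.194444, refl=-0.194444·-0.875000=0.1701; V=0.083333+-0.194444+0.170139=0.0590
k=4 src: inc=0.170139, refl=0.170139·0.333333=0.0567; V=-0.111111+0.170139+0.056713=0.1157
k=5 load: inc=0.056713, refl=0.056713·-0.875000=-0.0496; V=0.059028+0.056713+-0.049624=0.0661
k=6 src: inc=-0.049624, refl=-0.049624·0.333333=-0.0165; V=0.115741+-0.049624+-0.016541=0.0496
k=7 load: inc=-0.016541, refl=-0.016541·-0.875000=0.0145; V=0.066117+-0.016541+0.014474=0.0640
k=8 src: inc=0.014474, refl=0.014474·0.333333=0.0048; V=0.049576+0.014474+0.004825=0.0689
k=9 load: inc=0.004825, refl=0.004825·-0.875000=-0.0042; V=0.064049+0.004825+-0.004221=0.0647
k=10 src: inc=-0.004221, refl=-0.004221·0.333333=-0.0014; V=0.068874+-0.004221+-0.001407=0.0632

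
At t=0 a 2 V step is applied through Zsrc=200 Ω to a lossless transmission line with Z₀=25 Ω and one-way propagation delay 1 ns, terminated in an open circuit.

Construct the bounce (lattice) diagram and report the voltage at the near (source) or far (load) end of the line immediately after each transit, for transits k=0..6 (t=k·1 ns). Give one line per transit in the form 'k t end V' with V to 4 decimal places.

0 0 source 0.2222
1 1 load 0.4444
2 2 source 0.6173
3 3 load 0.7901
4 4 source 0.9246
5 5 load 1.0590
6 6 source 1.1635

Γ_L=1.000000, Γ_S=0.777778; launch V₁=2·25/225=0.222222
k=0 src: V=0.2222
k=1 load: inc=0.222222, refl=0.222222·1.000000=0.2222; V=0.000000+0.222222+0.222222=0.4444
k=2 src: inc=0.222222, refl=0.222222·0.777778=0.1728; V=0.222222+0.222222+0.172840=0.6173
k=3 load: inc=0.172840, refl=0.172840·1.000000=0.1728; V=0.444444+0.172840+0.172840=0.7901
k=4 src: inc=0.172840, refl=0.172840·0.777778=0.1344; V=0.617284+0.172840+0.134431=0.9246
k=5 load: inc=0.134431, refl=0.134431·1.000000=0.1344; V=0.790123+0.134431+0.134431=1.0590
k=6 src: inc=0.134431, refl=0.134431·0.777778=0.1046; V=0.924554+0.134431+0.104557=1.1635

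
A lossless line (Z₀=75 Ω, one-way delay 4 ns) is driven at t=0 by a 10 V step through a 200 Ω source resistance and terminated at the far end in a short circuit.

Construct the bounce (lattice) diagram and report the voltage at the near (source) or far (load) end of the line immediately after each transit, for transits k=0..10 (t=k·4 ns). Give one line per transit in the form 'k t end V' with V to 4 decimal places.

0 0 source 2.7273
1 4 load 0.0000
2 8 source -1.2397
3 12 load 0.0000
4 16 source 0.5635
5 20 load 0.0000
6 24 source -0.2561
7 28 load 0.0000
8 32 source 0.1164
9 36 load 0.0000
10 40 source -0.0529

Γ_L=-1.000000, Γ_S=0.454545; launch V₁=10·75/275=2.727273
k=0 src: V=2.7273
k=1 load: inc=2.727273, refl=2.727273·-1.000000=-2.7273; V=0.000000+2.727273+-2.727273=0.0000
k=2 src: inc=-2.727273, refl=-2.727273·0.454545=-1.2397; V=2.727273+-2.727273+-1.239669=-1.2397
k=3 load: inc=-1.239669, refl=-1.239669·-1.000000=1.2397; V=0.000000+-1.239669+1.239669=0.0000
k=4 src: inc=1.239669, refl=1.239669·0.454545=0.5635; V=-1.239669+1.239669+0.563486=0.5635
k=5 load: inc=0.563486, refl=0.563486·-1.000000=-0.5635; V=0.000000+0.563486+-0.563486=0.0000
k=6 src: inc=-0.563486, refl=-0.563486·0.454545=-0.2561; V=0.563486+-0.563486+-0.256130=-0.2561
k=7 load: inc=-0.256130, refl=-0.256130·-1.000000=0.2561; V=0.000000+-0.256130+0.256130=0.0000
k=8 src: inc=0.256130, refl=0.256130·0.454545=0.1164; V=-0.256130+0.256130+0.116423=0.1164
k=9 load: inc=0.116423, refl=0.116423·-1.000000=-0.1164; V=0.000000+0.116423+-0.116423=0.0000
k=10 src: inc=-0.116423, refl=-0.116423·0.454545=-0.0529; V=0.116423+-0.116423+-0.052919=-0.0529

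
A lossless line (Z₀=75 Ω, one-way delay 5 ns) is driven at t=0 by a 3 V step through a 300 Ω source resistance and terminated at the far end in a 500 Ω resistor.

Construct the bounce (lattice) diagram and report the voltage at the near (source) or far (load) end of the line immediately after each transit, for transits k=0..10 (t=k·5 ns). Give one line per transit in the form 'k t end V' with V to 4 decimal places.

Γ_L=0.739130, Γ_S=0.600000; launch V₁=3·75/375=0.600000
k=0 src: V=0.6000
k=1 load: inc=0.600000, refl=0.600000·0.739130=0.4435; V=0.000000+0.600000+0.443478=1.0435
k=2 src: inc=0.443478, refl=0.443478·0.600000=0.2661; V=0.600000+0.443478+0.266087=1.3096
k=3 load: inc=0.266087, refl=0.266087·0.739130=0.1967; V=1.043478+0.266087+0.196673=1.5062
k=4 src: inc=0.196673, refl=0.196673·0.600000=0.1180; V=1.309565+0.196673+0.118004=1.6242
k=5 load: inc=0.118004, refl=0.118004·0.739130=0.0872; V=1.506238+0.118004+0.087220=1.7115
k=6 src: inc=0.087220, refl=0.087220·0.600000=0.0523; V=1.624242+0.087220+0.052332=1.7638
k=7 load: inc=0.052332, refl=0.052332·0.739130=0.0387; V=1.711462+0.052332+0.038680=1.8025
k=8 src: inc=0.038680, refl=0.038680·0.600000=0.0232; V=1.763794+0.038680+0.023208=1.8257
k=9 load: inc=0.023208, refl=0.023208·0.739130=0.0172; V=1.802475+0.023208+0.017154=1.8428
k=10 src: inc=0.017154, refl=0.017154·0.600000=0.0103; V=1.825683+0.017154+0.010292=1.8531

0 0 source 0.6000
1 5 load 1.0435
2 10 source 1.3096
3 15 load 1.5062
4 20 source 1.6242
5 25 load 1.7115
6 30 source 1.7638
7 35 load 1.8025
8 40 source 1.8257
9 45 load 1.8428
10 50 source 1.8531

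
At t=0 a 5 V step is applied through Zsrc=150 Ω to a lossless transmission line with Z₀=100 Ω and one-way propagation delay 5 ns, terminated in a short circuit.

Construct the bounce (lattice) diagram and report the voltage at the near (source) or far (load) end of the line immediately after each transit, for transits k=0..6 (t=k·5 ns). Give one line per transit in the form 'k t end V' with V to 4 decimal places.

Γ_L=-1.000000, Γ_S=0.200000; launch V₁=5·100/250=2.000000
k=0 src: V=2.0000
k=1 load: inc=2.000000, refl=2.000000·-1.000000=-2.0000; V=0.000000+2.000000+-2.000000=0.0000
k=2 src: inc=-2.000000, refl=-2.000000·0.200000=-0.4000; V=2.000000+-2.000000+-0.400000=-0.4000
k=3 load: inc=-0.400000, refl=-0.400000·-1.000000=0.4000; V=0.000000+-0.400000+0.400000=0.0000
k=4 src: inc=0.400000, refl=0.400000·0.200000=0.0800; V=-0.400000+0.400000+0.080000=0.0800
k=5 load: inc=0.080000, refl=0.080000·-1.000000=-0.0800; V=0.000000+0.080000+-0.080000=0.0000
k=6 src: inc=-0.080000, refl=-0.080000·0.200000=-0.0160; V=0.080000+-0.080000+-0.016000=-0.0160

0 0 source 2.0000
1 5 load 0.0000
2 10 source -0.4000
3 15 load 0.0000
4 20 source 0.0800
5 25 load 0.0000
6 30 source -0.0160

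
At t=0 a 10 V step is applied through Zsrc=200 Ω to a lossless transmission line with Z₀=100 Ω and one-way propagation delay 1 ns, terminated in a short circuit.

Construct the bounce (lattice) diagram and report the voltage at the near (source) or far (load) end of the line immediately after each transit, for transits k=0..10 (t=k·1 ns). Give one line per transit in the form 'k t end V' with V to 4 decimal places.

Γ_L=-1.000000, Γ_S=0.333333; launch V₁=10·100/300=3.333333
k=0 src: V=3.3333
k=1 load: inc=3.333333, refl=3.333333·-1.000000=-3.3333; V=0.000000+3.333333+-3.333333=0.0000
k=2 src: inc=-3.333333, refl=-3.333333·0.333333=-1.1111; V=3.333333+-3.333333+-1.111111=-1.1111
k=3 load: inc=-1.111111, refl=-1.111111·-1.000000=1.1111; V=0.000000+-1.111111+1.111111=0.0000
k=4 src: inc=1.111111, refl=1.111111·0.333333=0.3704; V=-1.111111+1.111111+0.370370=0.3704
k=5 load: inc=0.370370, refl=0.370370·-1.000000=-0.3704; V=0.000000+0.370370+-0.370370=0.0000
k=6 src: inc=-0.370370, refl=-0.370370·0.333333=-0.1235; V=0.370370+-0.370370+-0.123457=-0.1235
k=7 load: inc=-0.123457, refl=-0.123457·-1.000000=0.1235; V=0.000000+-0.123457+0.123457=0.0000
k=8 src: inc=0.123457, refl=0.123457·0.333333=0.0412; V=-0.123457+0.123457+0.041152=0.0412
k=9 load: inc=0.041152, refl=0.041152·-1.000000=-0.0412; V=0.000000+0.041152+-0.041152=0.0000
k=10 src: inc=-0.041152, refl=-0.041152·0.333333=-0.0137; V=0.041152+-0.041152+-0.013717=-0.0137

0 0 source 3.3333
1 1 load 0.0000
2 2 source -1.1111
3 3 load 0.0000
4 4 source 0.3704
5 5 load 0.0000
6 6 source -0.1235
7 7 load 0.0000
8 8 source 0.0412
9 9 load 0.0000
10 10 source -0.0137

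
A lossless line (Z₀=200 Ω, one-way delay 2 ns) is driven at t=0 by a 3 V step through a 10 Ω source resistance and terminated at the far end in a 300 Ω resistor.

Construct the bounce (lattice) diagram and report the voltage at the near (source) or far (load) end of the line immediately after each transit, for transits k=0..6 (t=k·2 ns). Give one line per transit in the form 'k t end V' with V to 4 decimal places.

0 0 source 2.8571
1 2 load 3.4286
2 4 source 2.9116
3 6 load 2.8082
4 8 source 2.9017
5 10 load 2.9204
6 12 source 2.9035

Γ_L=0.200000, Γ_S=-0.904762; launch V₁=3·200/210=2.857143
k=0 src: V=2.8571
k=1 load: inc=2.857143, refl=2.857143·0.200000=0.5714; V=0.000000+2.857143+0.571429=3.4286
k=2 src: inc=0.571429, refl=0.571429·-0.904762=-0.5170; V=2.857143+0.571429+-0.517007=2.9116
k=3 load: inc=-0.517007, refl=-0.517007·0.200000=-0.1034; V=3.428571+-0.517007+-0.103401=2.8082
k=4 src: inc=-0.103401, refl=-0.103401·-0.904762=0.0936; V=2.911565+-0.103401+0.093554=2.9017
k=5 load: inc=0.093554, refl=0.093554·0.200000=0.0187; V=2.808163+0.093554+0.018711=2.9204
k=6 src: inc=0.018711, refl=0.018711·-0.904762=-0.0169; V=2.901717+0.018711+-0.016929=2.9035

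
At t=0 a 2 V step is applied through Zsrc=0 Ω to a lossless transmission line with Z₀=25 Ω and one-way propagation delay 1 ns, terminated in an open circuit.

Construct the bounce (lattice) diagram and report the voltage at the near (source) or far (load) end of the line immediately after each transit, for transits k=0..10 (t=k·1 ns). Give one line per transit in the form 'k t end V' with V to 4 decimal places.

0 0 source 2.0000
1 1 load 4.0000
2 2 source 2.0000
3 3 load 0.0000
4 4 source 2.0000
5 5 load 4.0000
6 6 source 2.0000
7 7 load 0.0000
8 8 source 2.0000
9 9 load 4.0000
10 10 source 2.0000

Γ_L=1.000000, Γ_S=-1.000000; launch V₁=2·25/25=2.000000
k=0 src: V=2.0000
k=1 load: inc=2.000000, refl=2.000000·1.000000=2.0000; V=0.000000+2.000000+2.000000=4.0000
k=2 src: inc=2.000000, refl=2.000000·-1.000000=-2.0000; V=2.000000+2.000000+-2.000000=2.0000
k=3 load: inc=-2.000000, refl=-2.000000·1.000000=-2.0000; V=4.000000+-2.000000+-2.000000=0.0000
k=4 src: inc=-2.000000, refl=-2.000000·-1.000000=2.0000; V=2.000000+-2.000000+2.000000=2.0000
k=5 load: inc=2.000000, refl=2.000000·1.000000=2.0000; V=0.000000+2.000000+2.000000=4.0000
k=6 src: inc=2.000000, refl=2.000000·-1.000000=-2.0000; V=2.000000+2.000000+-2.000000=2.0000
k=7 load: inc=-2.000000, refl=-2.000000·1.000000=-2.0000; V=4.000000+-2.000000+-2.000000=0.0000
k=8 src: inc=-2.000000, refl=-2.000000·-1.000000=2.0000; V=2.000000+-2.000000+2.000000=2.0000
k=9 load: inc=2.000000, refl=2.000000·1.000000=2.0000; V=0.000000+2.000000+2.000000=4.0000
k=10 src: inc=2.000000, refl=2.000000·-1.000000=-2.0000; V=2.000000+2.000000+-2.000000=2.0000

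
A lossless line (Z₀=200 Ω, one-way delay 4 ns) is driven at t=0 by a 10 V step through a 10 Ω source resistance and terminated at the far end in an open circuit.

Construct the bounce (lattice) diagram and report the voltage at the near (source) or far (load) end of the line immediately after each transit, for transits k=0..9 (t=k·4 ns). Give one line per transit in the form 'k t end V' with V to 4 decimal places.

Γ_L=1.000000, Γ_S=-0.904762; launch V₁=10·200/210=9.523810
k=0 src: V=9.5238
k=1 load: inc=9.523810, refl=9.523810·1.000000=9.5238; V=0.000000+9.523810+9.523810=19.0476
k=2 src: inc=9.523810, refl=9.523810·-0.904762=-8.6168; V=9.523810+9.523810+-8.616780=10.4308
k=3 load: inc=-8.616780, refl=-8.616780·1.000000=-8.6168; V=19.047619+-8.616780+-8.616780=1.8141
k=4 src: inc=-8.616780, refl=-8.616780·-0.904762=7.7961; V=10.430839+-8.616780+7.796134=9.6102
k=5 load: inc=7.796134, refl=7.796134·1.000000=7.7961; V=1.814059+7.796134+7.796134=17.4063
k=6 src: inc=7.796134, refl=7.796134·-0.904762=-7.0536; V=9.610193+7.796134+-7.053645=10.3527
k=7 load: inc=-7.053645, refl=-7.053645·1.000000=-7.0536; V=17.406328+-7.053645+-7.053645=3.2990
k=8 src: inc=-7.053645, refl=-7.053645·-0.904762=6.3819; V=10.352682+-7.053645+6.381870=9.6809
k=9 load: inc=6.381870, refl=6.381870·1.000000=6.3819; V=3.299037+6.381870+6.381870=16.0628

0 0 source 9.5238
1 4 load 19.0476
2 8 source 10.4308
3 12 load 1.8141
4 16 source 9.6102
5 20 load 17.4063
6 24 source 10.3527
7 28 load 3.2990
8 32 source 9.6809
9 36 load 16.0628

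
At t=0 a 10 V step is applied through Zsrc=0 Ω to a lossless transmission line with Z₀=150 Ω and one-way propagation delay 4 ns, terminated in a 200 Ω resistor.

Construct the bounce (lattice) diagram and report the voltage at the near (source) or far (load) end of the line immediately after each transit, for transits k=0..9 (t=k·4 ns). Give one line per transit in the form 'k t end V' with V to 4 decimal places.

Γ_L=0.142857, Γ_S=-1.000000; launch V₁=10·150/150=10.000000
k=0 src: V=10.0000
k=1 load: inc=10.000000, refl=10.000000·0.142857=1.4286; V=0.000000+10.000000+1.428571=11.4286
k=2 src: inc=1.428571, refl=1.428571·-1.000000=-1.4286; V=10.000000+1.428571+-1.428571=10.0000
k=3 load: inc=-1.428571, refl=-1.428571·0.142857=-0.2041; V=11.428571+-1.428571+-0.204082=9.7959
k=4 src: inc=-0.204082, refl=-0.204082·-1.000000=0.2041; V=10.000000+-0.204082+0.204082=10.0000
k=5 load: inc=0.204082, refl=0.204082·0.142857=0.0292; V=9.795918+0.204082+0.029155=10.0292
k=6 src: inc=0.029155, refl=0.029155·-1.000000=-0.0292; V=10.000000+0.029155+-0.029155=10.0000
k=7 load: inc=-0.029155, refl=-0.029155·0.142857=-0.0042; V=10.029155+-0.029155+-0.004165=9.9958
k=8 src: inc=-0.004165, refl=-0.004165·-1.000000=0.0042; V=10.000000+-0.004165+0.004165=10.0000
k=9 load: inc=0.004165, refl=0.004165·0.142857=0.0006; V=9.995835+0.004165+0.000595=10.0006

0 0 source 10.0000
1 4 load 11.4286
2 8 source 10.0000
3 12 load 9.7959
4 16 source 10.0000
5 20 load 10.0292
6 24 source 10.0000
7 28 load 9.9958
8 32 source 10.0000
9 36 load 10.0006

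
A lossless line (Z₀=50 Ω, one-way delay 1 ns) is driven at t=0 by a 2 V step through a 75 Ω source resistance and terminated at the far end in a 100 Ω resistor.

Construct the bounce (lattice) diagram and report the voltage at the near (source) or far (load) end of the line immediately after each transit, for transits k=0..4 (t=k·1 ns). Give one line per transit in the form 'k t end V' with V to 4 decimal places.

0 0 source 0.8000
1 1 load 1.0667
2 2 source 1.1200
3 3 load 1.1378
4 4 source 1.1413

Γ_L=0.333333, Γ_S=0.200000; launch V₁=2·50/125=0.800000
k=0 src: V=0.8000
k=1 load: inc=0.800000, refl=0.800000·0.333333=0.2667; V=0.000000+0.800000+0.266667=1.0667
k=2 src: inc=0.266667, refl=0.266667·0.200000=0.0533; V=0.800000+0.266667+0.053333=1.1200
k=3 load: inc=0.053333, refl=0.053333·0.333333=0.0178; V=1.066667+0.053333+0.017778=1.1378
k=4 src: inc=0.017778, refl=0.017778·0.200000=0.0036; V=1.120000+0.017778+0.003556=1.1413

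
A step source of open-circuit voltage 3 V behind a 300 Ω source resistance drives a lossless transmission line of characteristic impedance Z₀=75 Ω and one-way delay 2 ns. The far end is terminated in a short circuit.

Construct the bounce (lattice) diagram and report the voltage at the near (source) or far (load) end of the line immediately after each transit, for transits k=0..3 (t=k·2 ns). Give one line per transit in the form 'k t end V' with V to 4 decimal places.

0 0 source 0.6000
1 2 load 0.0000
2 4 source -0.3600
3 6 load 0.0000

Γ_L=-1.000000, Γ_S=0.600000; launch V₁=3·75/375=0.600000
k=0 src: V=0.6000
k=1 load: inc=0.600000, refl=0.600000·-1.000000=-0.6000; V=0.000000+0.600000+-0.600000=0.0000
k=2 src: inc=-0.600000, refl=-0.600000·0.600000=-0.3600; V=0.600000+-0.600000+-0.360000=-0.3600
k=3 load: inc=-0.360000, refl=-0.360000·-1.000000=0.3600; V=0.000000+-0.360000+0.360000=0.0000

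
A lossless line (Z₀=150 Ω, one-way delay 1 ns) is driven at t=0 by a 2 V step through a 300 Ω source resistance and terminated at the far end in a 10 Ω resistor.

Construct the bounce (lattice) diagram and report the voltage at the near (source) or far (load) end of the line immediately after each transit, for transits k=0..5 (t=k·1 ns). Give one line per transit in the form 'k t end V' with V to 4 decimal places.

Γ_L=-0.875000, Γ_S=0.333333; launch V₁=2·150/450=0.666667
k=0 src: V=0.6667
k=1 load: inc=0.666667, refl=0.666667·-0.875000=-0.5833; V=0.000000+0.666667+-0.583333=0.0833
k=2 src: inc=-0.583333, refl=-0.583333·0.333333=-0.1944; V=0.666667+-0.583333+-0.194444=-0.1111
k=3 load: inc=-0.194444, refl=-0.194444·-0.875000=0.1701; V=0.083333+-0.194444+0.170139=0.0590
k=4 src: inc=0.170139, refl=0.170139·0.333333=0.0567; V=-0.111111+0.170139+0.056713=0.1157
k=5 load: inc=0.056713, refl=0.056713·-0.875000=-0.0496; V=0.059028+0.056713+-0.049624=0.0661

0 0 source 0.6667
1 1 load 0.0833
2 2 source -0.1111
3 3 load 0.0590
4 4 source 0.1157
5 5 load 0.0661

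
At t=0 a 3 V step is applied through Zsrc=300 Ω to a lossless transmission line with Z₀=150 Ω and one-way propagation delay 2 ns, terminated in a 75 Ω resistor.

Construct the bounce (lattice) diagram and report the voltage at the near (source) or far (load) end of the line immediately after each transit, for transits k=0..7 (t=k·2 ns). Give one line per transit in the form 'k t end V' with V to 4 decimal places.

0 0 source 1.0000
1 2 load 0.6667
2 4 source 0.5556
3 6 load 0.5926
4 8 source 0.6049
5 10 load 0.6008
6 12 source 0.5995
7 14 load 0.5999

Γ_L=-0.333333, Γ_S=0.333333; launch V₁=3·150/450=1.000000
k=0 src: V=1.0000
k=1 load: inc=1.000000, refl=1.000000·-0.333333=-0.3333; V=0.000000+1.000000+-0.333333=0.6667
k=2 src: inc=-0.333333, refl=-0.333333·0.333333=-0.1111; V=1.000000+-0.333333+-0.111111=0.5556
k=3 load: inc=-0.111111, refl=-0.111111·-0.333333=0.0370; V=0.666667+-0.111111+0.037037=0.5926
k=4 src: inc=0.037037, refl=0.037037·0.333333=0.0123; V=0.555556+0.037037+0.012346=0.6049
k=5 load: inc=0.012346, refl=0.012346·-0.333333=-0.0041; V=0.592593+0.012346+-0.004115=0.6008
k=6 src: inc=-0.004115, refl=-0.004115·0.333333=-0.0014; V=0.604938+-0.004115+-0.001372=0.5995
k=7 load: inc=-0.001372, refl=-0.001372·-0.333333=0.0005; V=0.600823+-0.001372+0.000457=0.5999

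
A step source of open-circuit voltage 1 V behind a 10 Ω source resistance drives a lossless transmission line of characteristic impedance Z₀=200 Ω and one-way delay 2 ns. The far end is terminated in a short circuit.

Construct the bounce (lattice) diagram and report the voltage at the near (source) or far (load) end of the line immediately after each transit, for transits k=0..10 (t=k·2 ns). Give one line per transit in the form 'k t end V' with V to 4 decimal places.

0 0 source 0.9524
1 2 load 0.0000
2 4 source 0.8617
3 6 load 0.0000
4 8 source 0.7796
5 10 load 0.0000
6 12 source 0.7054
7 14 load 0.0000
8 16 source 0.6382
9 18 load 0.0000
10 20 source 0.5774

Γ_L=-1.000000, Γ_S=-0.904762; launch V₁=1·200/210=0.952381
k=0 src: V=0.9524
k=1 load: inc=0.952381, refl=0.952381·-1.000000=-0.9524; V=0.000000+0.952381+-0.952381=0.0000
k=2 src: inc=-0.952381, refl=-0.952381·-0.904762=0.8617; V=0.952381+-0.952381+0.861678=0.8617
k=3 load: inc=0.861678, refl=0.861678·-1.000000=-0.8617; V=0.000000+0.861678+-0.861678=0.0000
k=4 src: inc=-0.861678, refl=-0.861678·-0.904762=0.7796; V=0.861678+-0.861678+0.779613=0.7796
k=5 load: inc=0.779613, refl=0.779613·-1.000000=-0.7796; V=0.000000+0.779613+-0.779613=0.0000
k=6 src: inc=-0.779613, refl=-0.779613·-0.904762=0.7054; V=0.779613+-0.779613+0.705365=0.7054
k=7 load: inc=0.705365, refl=0.705365·-1.000000=-0.7054; V=0.000000+0.705365+-0.705365=0.0000
k=8 src: inc=-0.705365, refl=-0.705365·-0.904762=0.6382; V=0.705365+-0.705365+0.638187=0.6382
k=9 load: inc=0.638187, refl=0.638187·-1.000000=-0.6382; V=0.000000+0.638187+-0.638187=0.0000
k=10 src: inc=-0.638187, refl=-0.638187·-0.904762=0.5774; V=0.638187+-0.638187+0.577407=0.5774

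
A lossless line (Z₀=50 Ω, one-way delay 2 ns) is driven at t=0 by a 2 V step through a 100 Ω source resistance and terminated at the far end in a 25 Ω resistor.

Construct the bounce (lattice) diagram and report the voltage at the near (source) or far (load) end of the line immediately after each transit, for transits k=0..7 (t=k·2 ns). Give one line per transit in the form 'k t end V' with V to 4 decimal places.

Γ_L=-0.333333, Γ_S=0.333333; launch V₁=2·50/150=0.666667
k=0 src: V=0.6667
k=1 load: inc=0.666667, refl=0.666667·-0.333333=-0.2222; V=0.000000+0.666667+-0.222222=0.4444
k=2 src: inc=-0.222222, refl=-0.222222·0.333333=-0.0741; V=0.666667+-0.222222+-0.074074=0.3704
k=3 load: inc=-0.074074, refl=-0.074074·-0.333333=0.0247; V=0.444444+-0.074074+0.024691=0.3951
k=4 src: inc=0.024691, refl=0.024691·0.333333=0.0082; V=0.370370+0.024691+0.008230=0.4033
k=5 load: inc=0.008230, refl=0.008230·-0.333333=-0.0027; V=0.395062+0.008230+-0.002743=0.4005
k=6 src: inc=-0.002743, refl=-0.002743·0.333333=-0.0009; V=0.403292+-0.002743+-0.000914=0.3996
k=7 load: inc=-0.000914, refl=-0.000914·-0.333333=0.0003; V=0.400549+-0.000914+0.000305=0.3999

0 0 source 0.6667
1 2 load 0.4444
2 4 source 0.3704
3 6 load 0.3951
4 8 source 0.4033
5 10 load 0.4005
6 12 source 0.3996
7 14 load 0.3999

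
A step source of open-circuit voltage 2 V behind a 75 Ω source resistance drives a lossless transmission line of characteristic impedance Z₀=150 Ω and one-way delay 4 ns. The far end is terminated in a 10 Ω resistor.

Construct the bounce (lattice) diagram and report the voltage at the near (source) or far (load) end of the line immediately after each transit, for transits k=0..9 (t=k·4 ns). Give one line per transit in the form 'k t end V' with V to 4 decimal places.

0 0 source 1.3333
1 4 load 0.1667
2 8 source 0.5556
3 12 load 0.2153
4 16 source 0.3287
5 20 load 0.2295
6 24 source 0.2625
7 28 load 0.2336
8 32 source 0.2432
9 36 load 0.2348

Γ_L=-0.875000, Γ_S=-0.333333; launch V₁=2·150/225=1.333333
k=0 src: V=1.3333
k=1 load: inc=1.333333, refl=1.333333·-0.875000=-1.1667; V=0.000000+1.333333+-1.166667=0.1667
k=2 src: inc=-1.166667, refl=-1.166667·-0.333333=0.3889; V=1.333333+-1.166667+0.388889=0.5556
k=3 load: inc=0.388889, refl=0.388889·-0.875000=-0.3403; V=0.166667+0.388889+-0.340278=0.2153
k=4 src: inc=-0.340278, refl=-0.340278·-0.333333=0.1134; V=0.555556+-0.340278+0.113426=0.3287
k=5 load: inc=0.113426, refl=0.113426·-0.875000=-0.0992; V=0.215278+0.113426+-0.099248=0.2295
k=6 src: inc=-0.099248, refl=-0.099248·-0.333333=0.0331; V=0.328704+-0.099248+0.033083=0.2625
k=7 load: inc=0.033083, refl=0.033083·-0.875000=-0.0289; V=0.229456+0.033083+-0.028947=0.2336
k=8 src: inc=-0.028947, refl=-0.028947·-0.333333=0.0096; V=0.262539+-0.028947+0.009649=0.2432
k=9 load: inc=0.009649, refl=0.009649·-0.875000=-0.0084; V=0.233591+0.009649+-0.008443=0.2348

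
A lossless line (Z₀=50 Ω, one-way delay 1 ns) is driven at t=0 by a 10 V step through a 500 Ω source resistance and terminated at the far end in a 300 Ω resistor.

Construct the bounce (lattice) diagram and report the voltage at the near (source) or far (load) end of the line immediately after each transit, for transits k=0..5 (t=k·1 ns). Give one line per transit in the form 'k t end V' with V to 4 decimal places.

0 0 source 0.9091
1 1 load 1.5584
2 2 source 2.0897
3 3 load 2.4692
4 4 source 2.7797
5 5 load 3.0015

Γ_L=0.714286, Γ_S=0.818182; launch V₁=10·50/550=0.909091
k=0 src: V=0.9091
k=1 load: inc=0.909091, refl=0.909091·0.714286=0.6494; V=0.000000+0.909091+0.649351=1.5584
k=2 src: inc=0.649351, refl=0.649351·0.818182=0.5313; V=0.909091+0.649351+0.531287=2.0897
k=3 load: inc=0.531287, refl=0.531287·0.714286=0.3795; V=1.558442+0.531287+0.379491=2.4692
k=4 src: inc=0.379491, refl=0.379491·0.818182=0.3105; V=2.089728+0.379491+0.310492=2.7797
k=5 load: inc=0.310492, refl=0.310492·0.714286=0.2218; V=2.469219+0.310492+0.221780=3.0015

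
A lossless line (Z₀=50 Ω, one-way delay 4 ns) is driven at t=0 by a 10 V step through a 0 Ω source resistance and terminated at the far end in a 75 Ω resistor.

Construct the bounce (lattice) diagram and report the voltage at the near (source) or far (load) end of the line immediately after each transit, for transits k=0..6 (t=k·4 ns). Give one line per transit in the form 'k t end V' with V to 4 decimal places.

Γ_L=0.200000, Γ_S=-1.000000; launch V₁=10·50/50=10.000000
k=0 src: V=10.0000
k=1 load: inc=10.000000, refl=10.000000·0.200000=2.0000; V=0.000000+10.000000+2.000000=12.0000
k=2 src: inc=2.000000, refl=2.000000·-1.000000=-2.0000; V=10.000000+2.000000+-2.000000=10.0000
k=3 load: inc=-2.000000, refl=-2.000000·0.200000=-0.4000; V=12.000000+-2.000000+-0.400000=9.6000
k=4 src: inc=-0.400000, refl=-0.400000·-1.000000=0.4000; V=10.000000+-0.400000+0.400000=10.0000
k=5 load: inc=0.400000, refl=0.400000·0.200000=0.0800; V=9.600000+0.400000+0.080000=10.0800
k=6 src: inc=0.080000, refl=0.080000·-1.000000=-0.0800; V=10.000000+0.080000+-0.080000=10.0000

0 0 source 10.0000
1 4 load 12.0000
2 8 source 10.0000
3 12 load 9.6000
4 16 source 10.0000
5 20 load 10.0800
6 24 source 10.0000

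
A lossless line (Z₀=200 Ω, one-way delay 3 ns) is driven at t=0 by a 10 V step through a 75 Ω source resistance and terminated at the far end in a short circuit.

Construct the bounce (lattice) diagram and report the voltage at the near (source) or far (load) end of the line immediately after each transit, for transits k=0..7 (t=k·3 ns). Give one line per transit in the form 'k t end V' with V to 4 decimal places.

Γ_L=-1.000000, Γ_S=-0.454545; launch V₁=10·200/275=7.272727
k=0 src: V=7.2727
k=1 load: inc=7.272727, refl=7.272727·-1.000000=-7.2727; V=0.000000+7.272727+-7.272727=0.0000
k=2 src: inc=-7.272727, refl=-7.272727·-0.454545=3.3058; V=7.272727+-7.272727+3.305785=3.3058
k=3 load: inc=3.305785, refl=3.305785·-1.000000=-3.3058; V=0.000000+3.305785+-3.305785=0.0000
k=4 src: inc=-3.305785, refl=-3.305785·-0.454545=1.5026; V=3.305785+-3.305785+1.502630=1.5026
k=5 load: inc=1.502630, refl=1.502630·-1.000000=-1.5026; V=0.000000+1.502630+-1.502630=0.0000
k=6 src: inc=-1.502630, refl=-1.502630·-0.454545=0.6830; V=1.502630+-1.502630+0.683013=0.6830
k=7 load: inc=0.683013, refl=0.683013·-1.000000=-0.6830; V=0.000000+0.683013+-0.683013=0.0000

0 0 source 7.2727
1 3 load 0.0000
2 6 source 3.3058
3 9 load 0.0000
4 12 source 1.5026
5 15 load 0.0000
6 18 source 0.6830
7 21 load 0.0000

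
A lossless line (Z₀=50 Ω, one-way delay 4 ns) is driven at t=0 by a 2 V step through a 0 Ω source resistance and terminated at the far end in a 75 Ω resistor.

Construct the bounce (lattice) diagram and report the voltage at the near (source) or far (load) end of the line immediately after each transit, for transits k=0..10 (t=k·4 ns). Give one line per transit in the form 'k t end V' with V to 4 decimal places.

Γ_L=0.200000, Γ_S=-1.000000; launch V₁=2·50/50=2.000000
k=0 src: V=2.0000
k=1 load: inc=2.000000, refl=2.000000·0.200000=0.4000; V=0.000000+2.000000+0.400000=2.4000
k=2 src: inc=0.400000, refl=0.400000·-1.000000=-0.4000; V=2.000000+0.400000+-0.400000=2.0000
k=3 load: inc=-0.400000, refl=-0.400000·0.200000=-0.0800; V=2.400000+-0.400000+-0.080000=1.9200
k=4 src: inc=-0.080000, refl=-0.080000·-1.000000=0.0800; V=2.000000+-0.080000+0.080000=2.0000
k=5 load: inc=0.080000, refl=0.080000·0.200000=0.0160; V=1.920000+0.080000+0.016000=2.0160
k=6 src: inc=0.016000, refl=0.016000·-1.000000=-0.0160; V=2.000000+0.016000+-0.016000=2.0000
k=7 load: inc=-0.016000, refl=-0.016000·0.200000=-0.0032; V=2.016000+-0.016000+-0.003200=1.9968
k=8 src: inc=-0.003200, refl=-0.003200·-1.000000=0.0032; V=2.000000+-0.003200+0.003200=2.0000
k=9 load: inc=0.003200, refl=0.003200·0.200000=0.0006; V=1.996800+0.003200+0.000640=2.0006
k=10 src: inc=0.000640, refl=0.000640·-1.000000=-0.0006; V=2.000000+0.000640+-0.000640=2.0000

0 0 source 2.0000
1 4 load 2.4000
2 8 source 2.0000
3 12 load 1.9200
4 16 source 2.0000
5 20 load 2.0160
6 24 source 2.0000
7 28 load 1.9968
8 32 source 2.0000
9 36 load 2.0006
10 40 source 2.0000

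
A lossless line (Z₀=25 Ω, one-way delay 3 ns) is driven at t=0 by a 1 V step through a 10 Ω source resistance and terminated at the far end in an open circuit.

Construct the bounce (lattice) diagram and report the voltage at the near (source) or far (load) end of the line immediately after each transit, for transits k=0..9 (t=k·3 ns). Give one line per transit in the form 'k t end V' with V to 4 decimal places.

Γ_L=1.000000, Γ_S=-0.428571; launch V₁=1·25/35=0.714286
k=0 src: V=0.7143
k=1 load: inc=0.714286, refl=0.714286·1.000000=0.7143; V=0.000000+0.714286+0.714286=1.4286
k=2 src: inc=0.714286, refl=0.714286·-0.428571=-0.3061; V=0.714286+0.714286+-0.306122=1.1224
k=3 load: inc=-0.306122, refl=-0.306122·1.000000=-0.3061; V=1.428571+-0.306122+-0.306122=0.8163
k=4 src: inc=-0.306122, refl=-0.306122·-0.428571=0.1312; V=1.122449+-0.306122+0.131195=0.9475
k=5 load: inc=0.131195, refl=0.131195·1.000000=0.1312; V=0.816327+0.131195+0.131195=1.0787
k=6 src: inc=0.131195, refl=0.131195·-0.428571=-0.0562; V=0.947522+0.131195+-0.056227=1.0225
k=7 load: inc=-0.056227, refl=-0.056227·1.000000=-0.0562; V=1.078717+-0.056227+-0.056227=0.9663
k=8 src: inc=-0.056227, refl=-0.056227·-0.428571=0.0241; V=1.022491+-0.056227+0.024097=0.9904
k=9 load: inc=0.024097, refl=0.024097·1.000000=0.0241; V=0.966264+0.024097+0.024097=1.0145

0 0 source 0.7143
1 3 load 1.4286
2 6 source 1.1224
3 9 load 0.8163
4 12 source 0.9475
5 15 load 1.0787
6 18 source 1.0225
7 21 load 0.9663
8 24 source 0.9904
9 27 load 1.0145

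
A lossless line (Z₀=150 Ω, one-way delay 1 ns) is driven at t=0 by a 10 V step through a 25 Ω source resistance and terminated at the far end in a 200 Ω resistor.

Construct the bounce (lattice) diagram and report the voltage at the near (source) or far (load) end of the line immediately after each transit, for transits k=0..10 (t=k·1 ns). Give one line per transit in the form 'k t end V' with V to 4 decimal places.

Γ_L=0.142857, Γ_S=-0.714286; launch V₁=10·150/175=8.571429
k=0 src: V=8.5714
k=1 load: inc=8.571429, refl=8.571429·0.142857=1.2245; V=0.000000+8.571429+1.224490=9.7959
k=2 src: inc=1.224490, refl=1.224490·-0.714286=-0.8746; V=8.571429+1.224490+-0.874636=8.9213
k=3 load: inc=-0.874636, refl=-0.874636·0.142857=-0.1249; V=9.795918+-0.874636+-0.124948=8.7963
k=4 src: inc=-0.124948, refl=-0.124948·-0.714286=0.0892; V=8.921283+-0.124948+0.089249=8.8856
k=5 load: inc=0.089249, refl=0.089249·0.142857=0.0127; V=8.796335+0.089249+0.012750=8.8983
k=6 src: inc=0.012750, refl=0.012750·-0.714286=-0.0091; V=8.885583+0.012750+-0.009107=8.8892
k=7 load: inc=-0.009107, refl=-0.009107·0.142857=-0.0013; V=8.898333+-0.009107+-0.001301=8.8879
k=8 src: inc=-0.001301, refl=-0.001301·-0.714286=0.0009; V=8.889226+-0.001301+0.000929=8.8889
k=9 load: inc=0.000929, refl=0.000929·0.142857=0.0001; V=8.887925+0.000929+0.000133=8.8890
k=10 src: inc=0.000133, refl=0.000133·-0.714286=-0.0001; V=8.888854+0.000133+-0.000095=8.8889

0 0 source 8.5714
1 1 load 9.7959
2 2 source 8.9213
3 3 load 8.7963
4 4 source 8.8856
5 5 load 8.8983
6 6 source 8.8892
7 7 load 8.8879
8 8 source 8.8889
9 9 load 8.8890
10 10 source 8.8889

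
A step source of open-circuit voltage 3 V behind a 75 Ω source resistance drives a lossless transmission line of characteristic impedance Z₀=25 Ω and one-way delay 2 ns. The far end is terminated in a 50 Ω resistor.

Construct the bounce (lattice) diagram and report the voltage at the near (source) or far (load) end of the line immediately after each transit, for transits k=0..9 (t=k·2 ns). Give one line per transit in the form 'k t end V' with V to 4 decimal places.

Γ_L=0.333333, Γ_S=0.500000; launch V₁=3·25/100=0.750000
k=0 src: V=0.7500
k=1 load: inc=0.750000, refl=0.750000·0.333333=0.2500; V=0.000000+0.750000+0.250000=1.0000
k=2 src: inc=0.250000, refl=0.250000·0.500000=0.1250; V=0.750000+0.250000+0.125000=1.1250
k=3 load: inc=0.125000, refl=0.125000·0.333333=0.0417; V=1.000000+0.125000+0.041667=1.1667
k=4 src: inc=0.041667, refl=0.041667·0.500000=0.0208; V=1.125000+0.041667+0.020833=1.1875
k=5 load: inc=0.020833, refl=0.020833·0.333333=0.0069; V=1.166667+0.020833+0.006944=1.1944
k=6 src: inc=0.006944, refl=0.006944·0.500000=0.0035; V=1.187500+0.006944+0.003472=1.1979
k=7 load: inc=0.003472, refl=0.003472·0.333333=0.0012; V=1.194444+0.003472+0.001157=1.1991
k=8 src: inc=0.001157, refl=0.001157·0.500000=0.0006; V=1.197917+0.001157+0.000579=1.1997
k=9 load: inc=0.000579, refl=0.000579·0.333333=0.0002; V=1.199074+0.000579+0.000193=1.1998

0 0 source 0.7500
1 2 load 1.0000
2 4 source 1.1250
3 6 load 1.1667
4 8 source 1.1875
5 10 load 1.1944
6 12 source 1.1979
7 14 load 1.1991
8 16 source 1.1997
9 18 load 1.1998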